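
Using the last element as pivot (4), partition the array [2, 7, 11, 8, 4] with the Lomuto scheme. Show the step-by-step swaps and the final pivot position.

Lomuto partition with pivot = 4:

Initial array: [2, 7, 11, 8, 4]

arr[0]=2 <= 4: swap with position 0, array becomes [2, 7, 11, 8, 4]
arr[1]=7 > 4: no swap
arr[2]=11 > 4: no swap
arr[3]=8 > 4: no swap

Place pivot at position 1: [2, 4, 11, 8, 7]
Pivot position: 1

After partitioning with pivot 4, the array becomes [2, 4, 11, 8, 7]. The pivot is placed at index 1. All elements to the left of the pivot are <= 4, and all elements to the right are > 4.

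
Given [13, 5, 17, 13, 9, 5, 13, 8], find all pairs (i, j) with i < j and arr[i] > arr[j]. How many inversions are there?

Finding inversions in [13, 5, 17, 13, 9, 5, 13, 8]:

(0, 1): arr[0]=13 > arr[1]=5
(0, 4): arr[0]=13 > arr[4]=9
(0, 5): arr[0]=13 > arr[5]=5
(0, 7): arr[0]=13 > arr[7]=8
(2, 3): arr[2]=17 > arr[3]=13
(2, 4): arr[2]=17 > arr[4]=9
(2, 5): arr[2]=17 > arr[5]=5
(2, 6): arr[2]=17 > arr[6]=13
(2, 7): arr[2]=17 > arr[7]=8
(3, 4): arr[3]=13 > arr[4]=9
(3, 5): arr[3]=13 > arr[5]=5
(3, 7): arr[3]=13 > arr[7]=8
(4, 5): arr[4]=9 > arr[5]=5
(4, 7): arr[4]=9 > arr[7]=8
(6, 7): arr[6]=13 > arr[7]=8

Total inversions: 15

The array has 15 inversion(s): (0,1), (0,4), (0,5), (0,7), (2,3), (2,4), (2,5), (2,6), (2,7), (3,4), (3,5), (3,7), (4,5), (4,7), (6,7). Each pair (i,j) satisfies i < j and arr[i] > arr[j].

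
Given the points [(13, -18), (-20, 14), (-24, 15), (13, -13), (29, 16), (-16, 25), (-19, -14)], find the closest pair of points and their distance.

Computing all pairwise distances among 7 points:

d((13, -18), (-20, 14)) = 45.9674
d((13, -18), (-24, 15)) = 49.5782
d((13, -18), (13, -13)) = 5.0
d((13, -18), (29, 16)) = 37.5766
d((13, -18), (-16, 25)) = 51.8652
d((13, -18), (-19, -14)) = 32.249
d((-20, 14), (-24, 15)) = 4.1231 <-- minimum
d((-20, 14), (13, -13)) = 42.638
d((-20, 14), (29, 16)) = 49.0408
d((-20, 14), (-16, 25)) = 11.7047
d((-20, 14), (-19, -14)) = 28.0179
d((-24, 15), (13, -13)) = 46.4004
d((-24, 15), (29, 16)) = 53.0094
d((-24, 15), (-16, 25)) = 12.8062
d((-24, 15), (-19, -14)) = 29.4279
d((13, -13), (29, 16)) = 33.121
d((13, -13), (-16, 25)) = 47.8017
d((13, -13), (-19, -14)) = 32.0156
d((29, 16), (-16, 25)) = 45.8912
d((29, 16), (-19, -14)) = 56.6039
d((-16, 25), (-19, -14)) = 39.1152

Closest pair: (-20, 14) and (-24, 15) with distance 4.1231

The closest pair is (-20, 14) and (-24, 15) with Euclidean distance 4.1231. For 7 points, brute-force pairwise comparison is shown above. For large n, the divide-and-conquer algorithm (sort by x, recurse on halves, check the dividing strip) achieves O(n log n).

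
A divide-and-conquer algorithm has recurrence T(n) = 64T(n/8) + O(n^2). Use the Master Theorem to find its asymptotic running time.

Master Theorem for T(n) = 64T(n/8) + O(n^2):

a = 64, b = 8, c = 2
log_b(a) = log_8(64) = 2.0000

Case 2: c = 2 = log_8(64) = 2.0000
T(n) = O(n^2 log n) = O(n^2 log n)

For T(n) = 64T(n/8) + O(n^2): log_8(64) = 2.0000. This is Case 2 of the Master Theorem (c = log_b(a), equal work at all levels), giving O(n^2 log n).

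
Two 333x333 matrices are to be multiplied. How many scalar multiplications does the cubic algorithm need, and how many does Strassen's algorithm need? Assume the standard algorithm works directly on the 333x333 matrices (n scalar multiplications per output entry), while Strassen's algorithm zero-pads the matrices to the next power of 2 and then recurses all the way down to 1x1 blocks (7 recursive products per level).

Matrix multiplication for 333x333 matrices:

Strassen's algorithm requires power-of-2 dimensions. Pad 333x333 to 512x512 (next power of 2).

Standard algorithm: 333^3 = 36926037 multiplications
Strassen's algorithm: 7^(log2(512)) = 7^9 = 40353607 multiplications
Difference: 36926037 - 40353607 = -3427570 (Strassen uses MORE here due to padding overhead — for small or just-over-power-of-2 n, padding can outweigh the per-level savings)

Standard: 36926037 multiplications (333^3). Strassen: 40353607 multiplications (7^9, after padding to 512x512). Strassen reduces 8 recursive multiplications to 7 at each level.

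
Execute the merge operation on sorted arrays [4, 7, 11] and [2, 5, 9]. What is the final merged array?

Merging process:

Compare 4 vs 2: take 2 from right. Merged: [2]
Compare 4 vs 5: take 4 from left. Merged: [2, 4]
Compare 7 vs 5: take 5 from right. Merged: [2, 4, 5]
Compare 7 vs 9: take 7 from left. Merged: [2, 4, 5, 7]
Compare 11 vs 9: take 9 from right. Merged: [2, 4, 5, 7, 9]
Append remaining from left: [11]. Merged: [2, 4, 5, 7, 9, 11]

Final merged array: [2, 4, 5, 7, 9, 11]
Total comparisons: 5

The merged array is [2, 4, 5, 7, 9, 11], requiring 5 comparisons. The merge step runs in O(n) time where n is the total number of elements.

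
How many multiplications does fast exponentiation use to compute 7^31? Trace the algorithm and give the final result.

Computing 7^31 by squaring (build up from 7^1; each line after the first costs one multiplication):

7^1 = 7
7^2 = (7^1)^2 = 7^2 = 49
7^3 = 7 * 7^2 = 7 * 49 = 343
7^6 = (7^3)^2 = 343^2 = 117649
7^7 = 7 * 7^6 = 7 * 117649 = 823543
7^14 = (7^7)^2 = 823543^2 = 678223072849
7^15 = 7 * 7^14 = 7 * 678223072849 = 4747561509943
7^30 = (7^15)^2 = 4747561509943^2 = 22539340290692258087863249
7^31 = 7 * 7^30 = 7 * 22539340290692258087863249 = 157775382034845806615042743

Result: 157775382034845806615042743
Multiplications needed: 8 (8 lines after 7^1)

7^31 = 157775382034845806615042743. Using exponentiation by squaring, this requires 8 multiplications. The key idea: if the exponent is even, square the half-power; if odd, multiply by the base once.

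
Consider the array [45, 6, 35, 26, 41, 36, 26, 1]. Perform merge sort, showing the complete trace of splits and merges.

Merge sort trace:

Split: [45, 6, 35, 26, 41, 36, 26, 1] -> [45, 6, 35, 26] and [41, 36, 26, 1]
  Split: [45, 6, 35, 26] -> [45, 6] and [35, 26]
    Split: [45, 6] -> [45] and [6]
    Merge: [45] + [6] -> [6, 45]
    Split: [35, 26] -> [35] and [26]
    Merge: [35] + [26] -> [26, 35]
  Merge: [6, 45] + [26, 35] -> [6, 26, 35, 45]
  Split: [41, 36, 26, 1] -> [41, 36] and [26, 1]
    Split: [41, 36] -> [41] and [36]
    Merge: [41] + [36] -> [36, 41]
    Split: [26, 1] -> [26] and [1]
    Merge: [26] + [1] -> [1, 26]
  Merge: [36, 41] + [1, 26] -> [1, 26, 36, 41]
Merge: [6, 26, 35, 45] + [1, 26, 36, 41] -> [1, 6, 26, 26, 35, 36, 41, 45]

Final sorted array: [1, 6, 26, 26, 35, 36, 41, 45]

The merge sort proceeds by recursively splitting the array and merging sorted halves.
After all merges, the sorted array is [1, 6, 26, 26, 35, 36, 41, 45].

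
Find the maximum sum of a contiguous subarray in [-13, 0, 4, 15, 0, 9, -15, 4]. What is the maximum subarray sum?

Using Kadane's algorithm on [-13, 0, 4, 15, 0, 9, -15, 4]:

Scanning through the array:
Position 1 (value 0): max_ending_here = 0, max_so_far = 0
Position 2 (value 4): max_ending_here = 4, max_so_far = 4
Position 3 (value 15): max_ending_here = 19, max_so_far = 19
Position 4 (value 0): max_ending_here = 19, max_so_far = 19
Position 5 (value 9): max_ending_here = 28, max_so_far = 28
Position 6 (value -15): max_ending_here = 13, max_so_far = 28
Position 7 (value 4): max_ending_here = 17, max_so_far = 28

Maximum subarray: [0, 4, 15, 0, 9]
Maximum sum: 28

The maximum subarray is [0, 4, 15, 0, 9] with sum 28. This subarray runs from index 1 to index 5.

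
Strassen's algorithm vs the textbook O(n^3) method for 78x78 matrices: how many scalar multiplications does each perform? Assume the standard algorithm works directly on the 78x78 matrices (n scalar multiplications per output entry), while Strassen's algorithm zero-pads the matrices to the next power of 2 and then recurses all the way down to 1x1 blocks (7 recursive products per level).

Matrix multiplication for 78x78 matrices:

Strassen's algorithm requires power-of-2 dimensions. Pad 78x78 to 128x128 (next power of 2).

Standard algorithm: 78^3 = 474552 multiplications
Strassen's algorithm: 7^(log2(128)) = 7^7 = 823543 multiplications
Difference: 474552 - 823543 = -348991 (Strassen uses MORE here due to padding overhead — for small or just-over-power-of-2 n, padding can outweigh the per-level savings)

Standard: 474552 multiplications (78^3). Strassen: 823543 multiplications (7^7, after padding to 128x128). Strassen reduces 8 recursive multiplications to 7 at each level.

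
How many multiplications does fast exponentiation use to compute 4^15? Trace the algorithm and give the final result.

Computing 4^15 by squaring (build up from 4^1; each line after the first costs one multiplication):

4^1 = 4
4^2 = (4^1)^2 = 4^2 = 16
4^3 = 4 * 4^2 = 4 * 16 = 64
4^6 = (4^3)^2 = 64^2 = 4096
4^7 = 4 * 4^6 = 4 * 4096 = 16384
4^14 = (4^7)^2 = 16384^2 = 268435456
4^15 = 4 * 4^14 = 4 * 268435456 = 1073741824

Result: 1073741824
Multiplications needed: 6 (6 lines after 4^1)

4^15 = 1073741824. Using exponentiation by squaring, this requires 6 multiplications. The key idea: if the exponent is even, square the half-power; if odd, multiply by the base once.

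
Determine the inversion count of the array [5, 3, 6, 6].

Finding inversions in [5, 3, 6, 6]:

(0, 1): arr[0]=5 > arr[1]=3

Total inversions: 1

The array has 1 inversion(s): (0,1). Each pair (i,j) satisfies i < j and arr[i] > arr[j].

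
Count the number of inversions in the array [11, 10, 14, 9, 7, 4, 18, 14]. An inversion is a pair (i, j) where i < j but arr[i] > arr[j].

Finding inversions in [11, 10, 14, 9, 7, 4, 18, 14]:

(0, 1): arr[0]=11 > arr[1]=10
(0, 3): arr[0]=11 > arr[3]=9
(0, 4): arr[0]=11 > arr[4]=7
(0, 5): arr[0]=11 > arr[5]=4
(1, 3): arr[1]=10 > arr[3]=9
(1, 4): arr[1]=10 > arr[4]=7
(1, 5): arr[1]=10 > arr[5]=4
(2, 3): arr[2]=14 > arr[3]=9
(2, 4): arr[2]=14 > arr[4]=7
(2, 5): arr[2]=14 > arr[5]=4
(3, 4): arr[3]=9 > arr[4]=7
(3, 5): arr[3]=9 > arr[5]=4
(4, 5): arr[4]=7 > arr[5]=4
(6, 7): arr[6]=18 > arr[7]=14

Total inversions: 14

The array has 14 inversion(s): (0,1), (0,3), (0,4), (0,5), (1,3), (1,4), (1,5), (2,3), (2,4), (2,5), (3,4), (3,5), (4,5), (6,7). Each pair (i,j) satisfies i < j and arr[i] > arr[j].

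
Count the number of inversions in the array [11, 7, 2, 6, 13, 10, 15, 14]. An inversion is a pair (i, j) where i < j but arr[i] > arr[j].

Finding inversions in [11, 7, 2, 6, 13, 10, 15, 14]:

(0, 1): arr[0]=11 > arr[1]=7
(0, 2): arr[0]=11 > arr[2]=2
(0, 3): arr[0]=11 > arr[3]=6
(0, 5): arr[0]=11 > arr[5]=10
(1, 2): arr[1]=7 > arr[2]=2
(1, 3): arr[1]=7 > arr[3]=6
(4, 5): arr[4]=13 > arr[5]=10
(6, 7): arr[6]=15 > arr[7]=14

Total inversions: 8

The array has 8 inversion(s): (0,1), (0,2), (0,3), (0,5), (1,2), (1,3), (4,5), (6,7). Each pair (i,j) satisfies i < j and arr[i] > arr[j].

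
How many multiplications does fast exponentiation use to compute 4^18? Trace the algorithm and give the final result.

Computing 4^18 by squaring (build up from 4^1; each line after the first costs one multiplication):

4^1 = 4
4^2 = (4^1)^2 = 4^2 = 16
4^4 = (4^2)^2 = 16^2 = 256
4^8 = (4^4)^2 = 256^2 = 65536
4^9 = 4 * 4^8 = 4 * 65536 = 262144
4^18 = (4^9)^2 = 262144^2 = 68719476736

Result: 68719476736
Multiplications needed: 5 (5 lines after 4^1)

4^18 = 68719476736. Using exponentiation by squaring, this requires 5 multiplications. The key idea: if the exponent is even, square the half-power; if odd, multiply by the base once.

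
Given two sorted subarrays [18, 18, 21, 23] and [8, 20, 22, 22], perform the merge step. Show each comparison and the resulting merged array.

Merging process:

Compare 18 vs 8: take 8 from right. Merged: [8]
Compare 18 vs 20: take 18 from left. Merged: [8, 18]
Compare 18 vs 20: take 18 from left. Merged: [8, 18, 18]
Compare 21 vs 20: take 20 from right. Merged: [8, 18, 18, 20]
Compare 21 vs 22: take 21 from left. Merged: [8, 18, 18, 20, 21]
Compare 23 vs 22: take 22 from right. Merged: [8, 18, 18, 20, 21, 22]
Compare 23 vs 22: take 22 from right. Merged: [8, 18, 18, 20, 21, 22, 22]
Append remaining from left: [23]. Merged: [8, 18, 18, 20, 21, 22, 22, 23]

Final merged array: [8, 18, 18, 20, 21, 22, 22, 23]
Total comparisons: 7

The merged array is [8, 18, 18, 20, 21, 22, 22, 23], requiring 7 comparisons. The merge step runs in O(n) time where n is the total number of elements.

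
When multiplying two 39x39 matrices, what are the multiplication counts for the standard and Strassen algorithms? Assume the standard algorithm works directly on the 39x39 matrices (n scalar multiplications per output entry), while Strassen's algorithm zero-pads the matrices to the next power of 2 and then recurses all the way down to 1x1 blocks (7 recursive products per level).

Matrix multiplication for 39x39 matrices:

Strassen's algorithm requires power-of-2 dimensions. Pad 39x39 to 64x64 (next power of 2).

Standard algorithm: 39^3 = 59319 multiplications
Strassen's algorithm: 7^(log2(64)) = 7^6 = 117649 multiplications
Difference: 59319 - 117649 = -58330 (Strassen uses MORE here due to padding overhead — for small or just-over-power-of-2 n, padding can outweigh the per-level savings)

Standard: 59319 multiplications (39^3). Strassen: 117649 multiplications (7^6, after padding to 64x64). Strassen reduces 8 recursive multiplications to 7 at each level.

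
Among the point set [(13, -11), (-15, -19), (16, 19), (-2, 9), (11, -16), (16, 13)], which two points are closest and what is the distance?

Computing all pairwise distances among 6 points:

d((13, -11), (-15, -19)) = 29.1204
d((13, -11), (16, 19)) = 30.1496
d((13, -11), (-2, 9)) = 25.0
d((13, -11), (11, -16)) = 5.3852 <-- minimum
d((13, -11), (16, 13)) = 24.1868
d((-15, -19), (16, 19)) = 49.0408
d((-15, -19), (-2, 9)) = 30.8707
d((-15, -19), (11, -16)) = 26.1725
d((-15, -19), (16, 13)) = 44.5533
d((16, 19), (-2, 9)) = 20.5913
d((16, 19), (11, -16)) = 35.3553
d((16, 19), (16, 13)) = 6.0
d((-2, 9), (11, -16)) = 28.178
d((-2, 9), (16, 13)) = 18.4391
d((11, -16), (16, 13)) = 29.4279

Closest pair: (13, -11) and (11, -16) with distance 5.3852

The closest pair is (13, -11) and (11, -16) with Euclidean distance 5.3852. For 6 points, brute-force pairwise comparison is shown above. For large n, the divide-and-conquer algorithm (sort by x, recurse on halves, check the dividing strip) achieves O(n log n).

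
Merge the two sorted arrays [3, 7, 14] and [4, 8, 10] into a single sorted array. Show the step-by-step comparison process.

Merging process:

Compare 3 vs 4: take 3 from left. Merged: [3]
Compare 7 vs 4: take 4 from right. Merged: [3, 4]
Compare 7 vs 8: take 7 from left. Merged: [3, 4, 7]
Compare 14 vs 8: take 8 from right. Merged: [3, 4, 7, 8]
Compare 14 vs 10: take 10 from right. Merged: [3, 4, 7, 8, 10]
Append remaining from left: [14]. Merged: [3, 4, 7, 8, 10, 14]

Final merged array: [3, 4, 7, 8, 10, 14]
Total comparisons: 5

The merged array is [3, 4, 7, 8, 10, 14], requiring 5 comparisons. The merge step runs in O(n) time where n is the total number of elements.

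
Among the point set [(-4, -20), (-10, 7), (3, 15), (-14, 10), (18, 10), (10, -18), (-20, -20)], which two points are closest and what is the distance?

Computing all pairwise distances among 7 points:

d((-4, -20), (-10, 7)) = 27.6586
d((-4, -20), (3, 15)) = 35.6931
d((-4, -20), (-14, 10)) = 31.6228
d((-4, -20), (18, 10)) = 37.2022
d((-4, -20), (10, -18)) = 14.1421
d((-4, -20), (-20, -20)) = 16.0
d((-10, 7), (3, 15)) = 15.2643
d((-10, 7), (-14, 10)) = 5.0 <-- minimum
d((-10, 7), (18, 10)) = 28.1603
d((-10, 7), (10, -18)) = 32.0156
d((-10, 7), (-20, -20)) = 28.7924
d((3, 15), (-14, 10)) = 17.72
d((3, 15), (18, 10)) = 15.8114
d((3, 15), (10, -18)) = 33.7343
d((3, 15), (-20, -20)) = 41.8808
d((-14, 10), (18, 10)) = 32.0
d((-14, 10), (10, -18)) = 36.8782
d((-14, 10), (-20, -20)) = 30.5941
d((18, 10), (10, -18)) = 29.1204
d((18, 10), (-20, -20)) = 48.4149
d((10, -18), (-20, -20)) = 30.0666

Closest pair: (-10, 7) and (-14, 10) with distance 5.0

The closest pair is (-10, 7) and (-14, 10) with Euclidean distance 5.0. For 7 points, brute-force pairwise comparison is shown above. For large n, the divide-and-conquer algorithm (sort by x, recurse on halves, check the dividing strip) achieves O(n log n).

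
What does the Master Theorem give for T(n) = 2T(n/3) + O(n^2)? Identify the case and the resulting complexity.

Master Theorem for T(n) = 2T(n/3) + O(n^2):

a = 2, b = 3, c = 2
log_b(a) = log_3(2) = 0.6309

Case 3: c = 2 > log_3(2) = 0.6309
T(n) = O(n^2) = O(n^2)

For T(n) = 2T(n/3) + O(n^2): log_3(2) = 0.6309. This is Case 3 of the Master Theorem (c > log_b(a), work dominated by root), giving O(n^2).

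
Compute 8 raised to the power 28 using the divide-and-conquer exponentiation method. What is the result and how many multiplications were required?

Computing 8^28 by squaring (build up from 8^1; each line after the first costs one multiplication):

8^1 = 8
8^2 = (8^1)^2 = 8^2 = 64
8^3 = 8 * 8^2 = 8 * 64 = 512
8^6 = (8^3)^2 = 512^2 = 262144
8^7 = 8 * 8^6 = 8 * 262144 = 2097152
8^14 = (8^7)^2 = 2097152^2 = 4398046511104
8^28 = (8^14)^2 = 4398046511104^2 = 19342813113834066795298816

Result: 19342813113834066795298816
Multiplications needed: 6 (6 lines after 8^1)

8^28 = 19342813113834066795298816. Using exponentiation by squaring, this requires 6 multiplications. The key idea: if the exponent is even, square the half-power; if odd, multiply by the base once.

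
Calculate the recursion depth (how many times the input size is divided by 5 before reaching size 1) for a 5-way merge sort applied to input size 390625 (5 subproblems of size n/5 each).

For divide and conquer with division factor 5:

Problem sizes at each level:
Level 0: 390625
Level 1: 78125
Level 2: 15625
Level 3: 3125
Level 4: 625
Level 5: 125
Level 6: 25
Level 7: 5
Level 8: 1

The root is level 0 and the size-1 base case is level 8 (the tree spans levels 0 through 8, i.e. 9 levels counting the root), so the depth is the number of divisions: log_5(390625) = 8

The recursion tree depth is log_5(390625) = 8. At each level, the problem size is divided by 5, so it takes 8 divisions to reduce to a base case of size 1. The algorithm makes 5 recursive calls at each level.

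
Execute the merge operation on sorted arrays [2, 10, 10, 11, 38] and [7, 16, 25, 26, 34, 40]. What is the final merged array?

Merging process:

Compare 2 vs 7: take 2 from left. Merged: [2]
Compare 10 vs 7: take 7 from right. Merged: [2, 7]
Compare 10 vs 16: take 10 from left. Merged: [2, 7, 10]
Compare 10 vs 16: take 10 from left. Merged: [2, 7, 10, 10]
Compare 11 vs 16: take 11 from left. Merged: [2, 7, 10, 10, 11]
Compare 38 vs 16: take 16 from right. Merged: [2, 7, 10, 10, 11, 16]
Compare 38 vs 25: take 25 from right. Merged: [2, 7, 10, 10, 11, 16, 25]
Compare 38 vs 26: take 26 from right. Merged: [2, 7, 10, 10, 11, 16, 25, 26]
Compare 38 vs 34: take 34 from right. Merged: [2, 7, 10, 10, 11, 16, 25, 26, 34]
Compare 38 vs 40: take 38 from left. Merged: [2, 7, 10, 10, 11, 16, 25, 26, 34, 38]
Append remaining from right: [40]. Merged: [2, 7, 10, 10, 11, 16, 25, 26, 34, 38, 40]

Final merged array: [2, 7, 10, 10, 11, 16, 25, 26, 34, 38, 40]
Total comparisons: 10

The merged array is [2, 7, 10, 10, 11, 16, 25, 26, 34, 38, 40], requiring 10 comparisons. The merge step runs in O(n) time where n is the total number of elements.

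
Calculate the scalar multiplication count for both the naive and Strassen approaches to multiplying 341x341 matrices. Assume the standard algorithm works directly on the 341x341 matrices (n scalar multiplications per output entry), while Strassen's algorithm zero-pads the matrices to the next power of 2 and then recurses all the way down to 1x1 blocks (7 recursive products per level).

Matrix multiplication for 341x341 matrices:

Strassen's algorithm requires power-of-2 dimensions. Pad 341x341 to 512x512 (next power of 2).

Standard algorithm: 341^3 = 39651821 multiplications
Strassen's algorithm: 7^(log2(512)) = 7^9 = 40353607 multiplications
Difference: 39651821 - 40353607 = -701786 (Strassen uses MORE here due to padding overhead — for small or just-over-power-of-2 n, padding can outweigh the per-level savings)

Standard: 39651821 multiplications (341^3). Strassen: 40353607 multiplications (7^9, after padding to 512x512). Strassen reduces 8 recursive multiplications to 7 at each level.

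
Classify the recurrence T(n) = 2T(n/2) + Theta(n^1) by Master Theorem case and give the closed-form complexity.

Master Theorem for T(n) = 2T(n/2) + O(n^1):

a = 2, b = 2, c = 1
log_b(a) = log_2(2) = 1.0000

Case 2: c = 1 = log_2(2) = 1.0000
T(n) = O(n^1 log n) = O(n log n)

For T(n) = 2T(n/2) + O(n^1): log_2(2) = 1.0000. This is Case 2 of the Master Theorem (c = log_b(a), equal work at all levels), giving O(n log n).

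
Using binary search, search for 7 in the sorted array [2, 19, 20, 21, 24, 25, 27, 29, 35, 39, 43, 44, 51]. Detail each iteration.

Binary search for 7 in [2, 19, 20, 21, 24, 25, 27, 29, 35, 39, 43, 44, 51]:

lo=0, hi=12, mid=6, arr[mid]=27 -> 27 > 7, search left half
lo=0, hi=5, mid=2, arr[mid]=20 -> 20 > 7, search left half
lo=0, hi=1, mid=0, arr[mid]=2 -> 2 < 7, search right half
lo=1, hi=1, mid=1, arr[mid]=19 -> 19 > 7, search left half
lo=1 > hi=0, target 7 not found

Binary search determines that 7 is not in the array after 4 comparisons. The search space was exhausted without finding the target.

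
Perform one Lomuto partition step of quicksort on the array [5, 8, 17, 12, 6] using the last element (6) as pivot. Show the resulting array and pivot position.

Lomuto partition with pivot = 6:

Initial array: [5, 8, 17, 12, 6]

arr[0]=5 <= 6: swap with position 0, array becomes [5, 8, 17, 12, 6]
arr[1]=8 > 6: no swap
arr[2]=17 > 6: no swap
arr[3]=12 > 6: no swap

Place pivot at position 1: [5, 6, 17, 12, 8]
Pivot position: 1

After partitioning with pivot 6, the array becomes [5, 6, 17, 12, 8]. The pivot is placed at index 1. All elements to the left of the pivot are <= 6, and all elements to the right are > 6.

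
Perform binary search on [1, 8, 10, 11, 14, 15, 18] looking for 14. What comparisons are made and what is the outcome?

Binary search for 14 in [1, 8, 10, 11, 14, 15, 18]:

lo=0, hi=6, mid=3, arr[mid]=11 -> 11 < 14, search right half
lo=4, hi=6, mid=5, arr[mid]=15 -> 15 > 14, search left half
lo=4, hi=4, mid=4, arr[mid]=14 -> Found target at index 4!

Binary search finds 14 at index 4 after 3 comparisons. The search repeatedly halves the search space by comparing with the middle element.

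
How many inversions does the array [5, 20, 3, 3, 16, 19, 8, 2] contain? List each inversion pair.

Finding inversions in [5, 20, 3, 3, 16, 19, 8, 2]:

(0, 2): arr[0]=5 > arr[2]=3
(0, 3): arr[0]=5 > arr[3]=3
(0, 7): arr[0]=5 > arr[7]=2
(1, 2): arr[1]=20 > arr[2]=3
(1, 3): arr[1]=20 > arr[3]=3
(1, 4): arr[1]=20 > arr[4]=16
(1, 5): arr[1]=20 > arr[5]=19
(1, 6): arr[1]=20 > arr[6]=8
(1, 7): arr[1]=20 > arr[7]=2
(2, 7): arr[2]=3 > arr[7]=2
(3, 7): arr[3]=3 > arr[7]=2
(4, 6): arr[4]=16 > arr[6]=8
(4, 7): arr[4]=16 > arr[7]=2
(5, 6): arr[5]=19 > arr[6]=8
(5, 7): arr[5]=19 > arr[7]=2
(6, 7): arr[6]=8 > arr[7]=2

Total inversions: 16

The array has 16 inversion(s): (0,2), (0,3), (0,7), (1,2), (1,3), (1,4), (1,5), (1,6), (1,7), (2,7), (3,7), (4,6), (4,7), (5,6), (5,7), (6,7). Each pair (i,j) satisfies i < j and arr[i] > arr[j].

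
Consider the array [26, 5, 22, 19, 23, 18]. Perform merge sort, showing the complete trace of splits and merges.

Merge sort trace:

Split: [26, 5, 22, 19, 23, 18] -> [26, 5, 22] and [19, 23, 18]
  Split: [26, 5, 22] -> [26] and [5, 22]
    Split: [5, 22] -> [5] and [22]
    Merge: [5] + [22] -> [5, 22]
  Merge: [26] + [5, 22] -> [5, 22, 26]
  Split: [19, 23, 18] -> [19] and [23, 18]
    Split: [23, 18] -> [23] and [18]
    Merge: [23] + [18] -> [18, 23]
  Merge: [19] + [18, 23] -> [18, 19, 23]
Merge: [5, 22, 26] + [18, 19, 23] -> [5, 18, 19, 22, 23, 26]

Final sorted array: [5, 18, 19, 22, 23, 26]

The merge sort proceeds by recursively splitting the array and merging sorted halves.
After all merges, the sorted array is [5, 18, 19, 22, 23, 26].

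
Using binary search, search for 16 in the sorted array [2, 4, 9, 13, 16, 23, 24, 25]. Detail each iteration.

Binary search for 16 in [2, 4, 9, 13, 16, 23, 24, 25]:

lo=0, hi=7, mid=3, arr[mid]=13 -> 13 < 16, search right half
lo=4, hi=7, mid=5, arr[mid]=23 -> 23 > 16, search left half
lo=4, hi=4, mid=4, arr[mid]=16 -> Found target at index 4!

Binary search finds 16 at index 4 after 3 comparisons. The search repeatedly halves the search space by comparing with the middle element.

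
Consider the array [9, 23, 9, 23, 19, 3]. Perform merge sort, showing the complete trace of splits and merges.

Merge sort trace:

Split: [9, 23, 9, 23, 19, 3] -> [9, 23, 9] and [23, 19, 3]
  Split: [9, 23, 9] -> [9] and [23, 9]
    Split: [23, 9] -> [23] and [9]
    Merge: [23] + [9] -> [9, 23]
  Merge: [9] + [9, 23] -> [9, 9, 23]
  Split: [23, 19, 3] -> [23] and [19, 3]
    Split: [19, 3] -> [19] and [3]
    Merge: [19] + [3] -> [3, 19]
  Merge: [23] + [3, 19] -> [3, 19, 23]
Merge: [9, 9, 23] + [3, 19, 23] -> [3, 9, 9, 19, 23, 23]

Final sorted array: [3, 9, 9, 19, 23, 23]

The merge sort proceeds by recursively splitting the array and merging sorted halves.
After all merges, the sorted array is [3, 9, 9, 19, 23, 23].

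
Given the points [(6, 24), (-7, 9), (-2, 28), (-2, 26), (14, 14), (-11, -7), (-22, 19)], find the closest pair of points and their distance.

Computing all pairwise distances among 7 points:

d((6, 24), (-7, 9)) = 19.8494
d((6, 24), (-2, 28)) = 8.9443
d((6, 24), (-2, 26)) = 8.2462
d((6, 24), (14, 14)) = 12.8062
d((6, 24), (-11, -7)) = 35.3553
d((6, 24), (-22, 19)) = 28.4429
d((-7, 9), (-2, 28)) = 19.6469
d((-7, 9), (-2, 26)) = 17.72
d((-7, 9), (14, 14)) = 21.587
d((-7, 9), (-11, -7)) = 16.4924
d((-7, 9), (-22, 19)) = 18.0278
d((-2, 28), (-2, 26)) = 2.0 <-- minimum
d((-2, 28), (14, 14)) = 21.2603
d((-2, 28), (-11, -7)) = 36.1386
d((-2, 28), (-22, 19)) = 21.9317
d((-2, 26), (14, 14)) = 20.0
d((-2, 26), (-11, -7)) = 34.2053
d((-2, 26), (-22, 19)) = 21.1896
d((14, 14), (-11, -7)) = 32.6497
d((14, 14), (-22, 19)) = 36.3456
d((-11, -7), (-22, 19)) = 28.2312

Closest pair: (-2, 28) and (-2, 26) with distance 2.0

The closest pair is (-2, 28) and (-2, 26) with Euclidean distance 2.0. For 7 points, brute-force pairwise comparison is shown above. For large n, the divide-and-conquer algorithm (sort by x, recurse on halves, check the dividing strip) achieves O(n log n).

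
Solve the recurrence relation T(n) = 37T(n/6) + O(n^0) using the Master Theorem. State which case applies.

Master Theorem for T(n) = 37T(n/6) + O(n^0):

a = 37, b = 6, c = 0
log_b(a) = log_6(37) = 2.0153

Case 1: c = 0 < log_6(37) = 2.0153
T(n) = O(n^(log_6 37))

For T(n) = 37T(n/6) + O(n^0): log_6(37) = 2.0153. This is Case 1 of the Master Theorem (c < log_b(a), work dominated by leaves), giving O(n^(log_6 37)).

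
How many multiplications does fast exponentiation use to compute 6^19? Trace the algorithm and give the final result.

Computing 6^19 by squaring (build up from 6^1; each line after the first costs one multiplication):

6^1 = 6
6^2 = (6^1)^2 = 6^2 = 36
6^4 = (6^2)^2 = 36^2 = 1296
6^8 = (6^4)^2 = 1296^2 = 1679616
6^9 = 6 * 6^8 = 6 * 1679616 = 10077696
6^18 = (6^9)^2 = 10077696^2 = 101559956668416
6^19 = 6 * 6^18 = 6 * 101559956668416 = 609359740010496

Result: 609359740010496
Multiplications needed: 6 (6 lines after 6^1)

6^19 = 609359740010496. Using exponentiation by squaring, this requires 6 multiplications. The key idea: if the exponent is even, square the half-power; if odd, multiply by the base once.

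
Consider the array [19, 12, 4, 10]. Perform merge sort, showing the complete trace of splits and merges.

Merge sort trace:

Split: [19, 12, 4, 10] -> [19, 12] and [4, 10]
  Split: [19, 12] -> [19] and [12]
  Merge: [19] + [12] -> [12, 19]
  Split: [4, 10] -> [4] and [10]
  Merge: [4] + [10] -> [4, 10]
Merge: [12, 19] + [4, 10] -> [4, 10, 12, 19]

Final sorted array: [4, 10, 12, 19]

The merge sort proceeds by recursively splitting the array and merging sorted halves.
After all merges, the sorted array is [4, 10, 12, 19].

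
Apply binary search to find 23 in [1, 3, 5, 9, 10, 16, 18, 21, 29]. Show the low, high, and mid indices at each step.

Binary search for 23 in [1, 3, 5, 9, 10, 16, 18, 21, 29]:

lo=0, hi=8, mid=4, arr[mid]=10 -> 10 < 23, search right half
lo=5, hi=8, mid=6, arr[mid]=18 -> 18 < 23, search right half
lo=7, hi=8, mid=7, arr[mid]=21 -> 21 < 23, search right half
lo=8, hi=8, mid=8, arr[mid]=29 -> 29 > 23, search left half
lo=8 > hi=7, target 23 not found

Binary search determines that 23 is not in the array after 4 comparisons. The search space was exhausted without finding the target.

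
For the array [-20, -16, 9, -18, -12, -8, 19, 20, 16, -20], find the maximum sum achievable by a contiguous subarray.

Using Kadane's algorithm on [-20, -16, 9, -18, -12, -8, 19, 20, 16, -20]:

Scanning through the array:
Position 1 (value -16): max_ending_here = -16, max_so_far = -16
Position 2 (value 9): max_ending_here = 9, max_so_far = 9
Position 3 (value -18): max_ending_here = -9, max_so_far = 9
Position 4 (value -12): max_ending_here = -12, max_so_far = 9
Position 5 (value -8): max_ending_here = -8, max_so_far = 9
Position 6 (value 19): max_ending_here = 19, max_so_far = 19
Position 7 (value 20): max_ending_here = 39, max_so_far = 39
Position 8 (value 16): max_ending_here = 55, max_so_far = 55
Position 9 (value -20): max_ending_here = 35, max_so_far = 55

Maximum subarray: [19, 20, 16]
Maximum sum: 55

The maximum subarray is [19, 20, 16] with sum 55. This subarray runs from index 6 to index 8.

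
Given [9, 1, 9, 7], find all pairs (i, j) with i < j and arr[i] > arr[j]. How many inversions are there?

Finding inversions in [9, 1, 9, 7]:

(0, 1): arr[0]=9 > arr[1]=1
(0, 3): arr[0]=9 > arr[3]=7
(2, 3): arr[2]=9 > arr[3]=7

Total inversions: 3

The array has 3 inversion(s): (0,1), (0,3), (2,3). Each pair (i,j) satisfies i < j and arr[i] > arr[j].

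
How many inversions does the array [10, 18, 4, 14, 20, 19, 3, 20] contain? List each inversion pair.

Finding inversions in [10, 18, 4, 14, 20, 19, 3, 20]:

(0, 2): arr[0]=10 > arr[2]=4
(0, 6): arr[0]=10 > arr[6]=3
(1, 2): arr[1]=18 > arr[2]=4
(1, 3): arr[1]=18 > arr[3]=14
(1, 6): arr[1]=18 > arr[6]=3
(2, 6): arr[2]=4 > arr[6]=3
(3, 6): arr[3]=14 > arr[6]=3
(4, 5): arr[4]=20 > arr[5]=19
(4, 6): arr[4]=20 > arr[6]=3
(5, 6): arr[5]=19 > arr[6]=3

Total inversions: 10

The array has 10 inversion(s): (0,2), (0,6), (1,2), (1,3), (1,6), (2,6), (3,6), (4,5), (4,6), (5,6). Each pair (i,j) satisfies i < j and arr[i] > arr[j].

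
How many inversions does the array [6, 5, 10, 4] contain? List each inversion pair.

Finding inversions in [6, 5, 10, 4]:

(0, 1): arr[0]=6 > arr[1]=5
(0, 3): arr[0]=6 > arr[3]=4
(1, 3): arr[1]=5 > arr[3]=4
(2, 3): arr[2]=10 > arr[3]=4

Total inversions: 4

The array has 4 inversion(s): (0,1), (0,3), (1,3), (2,3). Each pair (i,j) satisfies i < j and arr[i] > arr[j].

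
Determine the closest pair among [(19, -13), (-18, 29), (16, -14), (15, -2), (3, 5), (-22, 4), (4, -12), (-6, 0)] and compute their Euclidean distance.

Computing all pairwise distances among 8 points:

d((19, -13), (-18, 29)) = 55.9732
d((19, -13), (16, -14)) = 3.1623 <-- minimum
d((19, -13), (15, -2)) = 11.7047
d((19, -13), (3, 5)) = 24.0832
d((19, -13), (-22, 4)) = 44.3847
d((19, -13), (4, -12)) = 15.0333
d((19, -13), (-6, 0)) = 28.178
d((-18, 29), (16, -14)) = 54.8179
d((-18, 29), (15, -2)) = 45.2769
d((-18, 29), (3, 5)) = 31.8904
d((-18, 29), (-22, 4)) = 25.318
d((-18, 29), (4, -12)) = 46.5296
d((-18, 29), (-6, 0)) = 31.3847
d((16, -14), (15, -2)) = 12.0416
d((16, -14), (3, 5)) = 23.0217
d((16, -14), (-22, 4)) = 42.0476
d((16, -14), (4, -12)) = 12.1655
d((16, -14), (-6, 0)) = 26.0768
d((15, -2), (3, 5)) = 13.8924
d((15, -2), (-22, 4)) = 37.4833
d((15, -2), (4, -12)) = 14.8661
d((15, -2), (-6, 0)) = 21.095
d((3, 5), (-22, 4)) = 25.02
d((3, 5), (4, -12)) = 17.0294
d((3, 5), (-6, 0)) = 10.2956
d((-22, 4), (4, -12)) = 30.5287
d((-22, 4), (-6, 0)) = 16.4924
d((4, -12), (-6, 0)) = 15.6205

Closest pair: (19, -13) and (16, -14) with distance 3.1623

The closest pair is (19, -13) and (16, -14) with Euclidean distance 3.1623. For 8 points, brute-force pairwise comparison is shown above. For large n, the divide-and-conquer algorithm (sort by x, recurse on halves, check the dividing strip) achieves O(n log n).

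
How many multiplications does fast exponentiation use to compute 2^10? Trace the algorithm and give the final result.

Computing 2^10 by squaring (build up from 2^1; each line after the first costs one multiplication):

2^1 = 2
2^2 = (2^1)^2 = 2^2 = 4
2^4 = (2^2)^2 = 4^2 = 16
2^5 = 2 * 2^4 = 2 * 16 = 32
2^10 = (2^5)^2 = 32^2 = 1024

Result: 1024
Multiplications needed: 4 (4 lines after 2^1)

2^10 = 1024. Using exponentiation by squaring, this requires 4 multiplications. The key idea: if the exponent is even, square the half-power; if odd, multiply by the base once.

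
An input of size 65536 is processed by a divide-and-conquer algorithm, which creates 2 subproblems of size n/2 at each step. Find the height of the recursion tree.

For divide and conquer with division factor 2:

Problem sizes at each level:
Level 0: 65536
Level 1: 32768
Level 2: 16384
Level 3: 8192
Level 4: 4096
Level 5: 2048
Level 6: 1024
Level 7: 512
Level 8: 256
Level 9: 128
Level 10: 64
Level 11: 32
Level 12: 16
Level 13: 8
Level 14: 4
Level 15: 2
Level 16: 1

The root is level 0 and the size-1 base case is level 16 (the tree spans levels 0 through 16, i.e. 17 levels counting the root), so the depth is the number of divisions: log_2(65536) = 16

The recursion tree depth is log_2(65536) = 16. At each level, the problem size is divided by 2, so it takes 16 divisions to reduce to a base case of size 1. The algorithm makes 2 recursive calls at each level.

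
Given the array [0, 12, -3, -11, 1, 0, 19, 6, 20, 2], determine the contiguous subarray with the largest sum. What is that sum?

Using Kadane's algorithm on [0, 12, -3, -11, 1, 0, 19, 6, 20, 2]:

Scanning through the array:
Position 1 (value 12): max_ending_here = 12, max_so_far = 12
Position 2 (value -3): max_ending_here = 9, max_so_far = 12
Position 3 (value -11): max_ending_here = -2, max_so_far = 12
Position 4 (value 1): max_ending_here = 1, max_so_far = 12
Position 5 (value 0): max_ending_here = 1, max_so_far = 12
Position 6 (value 19): max_ending_here = 20, max_so_far = 20
Position 7 (value 6): max_ending_here = 26, max_so_far = 26
Position 8 (value 20): max_ending_here = 46, max_so_far = 46
Position 9 (value 2): max_ending_here = 48, max_so_far = 48

Maximum subarray: [1, 0, 19, 6, 20, 2]
Maximum sum: 48

The maximum subarray is [1, 0, 19, 6, 20, 2] with sum 48. This subarray runs from index 4 to index 9.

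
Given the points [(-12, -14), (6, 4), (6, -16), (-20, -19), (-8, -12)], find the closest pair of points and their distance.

Computing all pairwise distances among 5 points:

d((-12, -14), (6, 4)) = 25.4558
d((-12, -14), (6, -16)) = 18.1108
d((-12, -14), (-20, -19)) = 9.434
d((-12, -14), (-8, -12)) = 4.4721 <-- minimum
d((6, 4), (6, -16)) = 20.0
d((6, 4), (-20, -19)) = 34.7131
d((6, 4), (-8, -12)) = 21.2603
d((6, -16), (-20, -19)) = 26.1725
d((6, -16), (-8, -12)) = 14.5602
d((-20, -19), (-8, -12)) = 13.8924

Closest pair: (-12, -14) and (-8, -12) with distance 4.4721

The closest pair is (-12, -14) and (-8, -12) with Euclidean distance 4.4721. For 5 points, brute-force pairwise comparison is shown above. For large n, the divide-and-conquer algorithm (sort by x, recurse on halves, check the dividing strip) achieves O(n log n).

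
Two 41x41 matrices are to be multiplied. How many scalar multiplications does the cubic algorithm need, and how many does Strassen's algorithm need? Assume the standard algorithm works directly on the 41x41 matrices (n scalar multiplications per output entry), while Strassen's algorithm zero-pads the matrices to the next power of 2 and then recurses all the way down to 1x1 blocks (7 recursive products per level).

Matrix multiplication for 41x41 matrices:

Strassen's algorithm requires power-of-2 dimensions. Pad 41x41 to 64x64 (next power of 2).

Standard algorithm: 41^3 = 68921 multiplications
Strassen's algorithm: 7^(log2(64)) = 7^6 = 117649 multiplications
Difference: 68921 - 117649 = -48728 (Strassen uses MORE here due to padding overhead — for small or just-over-power-of-2 n, padding can outweigh the per-level savings)

Standard: 68921 multiplications (41^3). Strassen: 117649 multiplications (7^6, after padding to 64x64). Strassen reduces 8 recursive multiplications to 7 at each level.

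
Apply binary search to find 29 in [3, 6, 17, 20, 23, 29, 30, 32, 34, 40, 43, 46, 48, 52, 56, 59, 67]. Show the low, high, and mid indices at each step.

Binary search for 29 in [3, 6, 17, 20, 23, 29, 30, 32, 34, 40, 43, 46, 48, 52, 56, 59, 67]:

lo=0, hi=16, mid=8, arr[mid]=34 -> 34 > 29, search left half
lo=0, hi=7, mid=3, arr[mid]=20 -> 20 < 29, search right half
lo=4, hi=7, mid=5, arr[mid]=29 -> Found target at index 5!

Binary search finds 29 at index 5 after 3 comparisons. The search repeatedly halves the search space by comparing with the middle element.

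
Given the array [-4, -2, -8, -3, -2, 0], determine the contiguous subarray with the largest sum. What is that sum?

Using Kadane's algorithm on [-4, -2, -8, -3, -2, 0]:

Scanning through the array:
Position 1 (value -2): max_ending_here = -2, max_so_far = -2
Position 2 (value -8): max_ending_here = -8, max_so_far = -2
Position 3 (value -3): max_ending_here = -3, max_so_far = -2
Position 4 (value -2): max_ending_here = -2, max_so_far = -2
Position 5 (value 0): max_ending_here = 0, max_so_far = 0

Maximum subarray: [0]
Maximum sum: 0

The maximum subarray is [0] with sum 0. This subarray runs from index 5 to index 5.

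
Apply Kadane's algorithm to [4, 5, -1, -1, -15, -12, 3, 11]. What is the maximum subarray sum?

Using Kadane's algorithm on [4, 5, -1, -1, -15, -12, 3, 11]:

Scanning through the array:
Position 1 (value 5): max_ending_here = 9, max_so_far = 9
Position 2 (value -1): max_ending_here = 8, max_so_far = 9
Position 3 (value -1): max_ending_here = 7, max_so_far = 9
Position 4 (value -15): max_ending_here = -8, max_so_far = 9
Position 5 (value -12): max_ending_here = -12, max_so_far = 9
Position 6 (value 3): max_ending_here = 3, max_so_far = 9
Position 7 (value 11): max_ending_here = 14, max_so_far = 14

Maximum subarray: [3, 11]
Maximum sum: 14

The maximum subarray is [3, 11] with sum 14. This subarray runs from index 6 to index 7.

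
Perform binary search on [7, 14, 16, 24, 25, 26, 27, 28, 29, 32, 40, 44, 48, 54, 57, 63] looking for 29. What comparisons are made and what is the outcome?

Binary search for 29 in [7, 14, 16, 24, 25, 26, 27, 28, 29, 32, 40, 44, 48, 54, 57, 63]:

lo=0, hi=15, mid=7, arr[mid]=28 -> 28 < 29, search right half
lo=8, hi=15, mid=11, arr[mid]=44 -> 44 > 29, search left half
lo=8, hi=10, mid=9, arr[mid]=32 -> 32 > 29, search left half
lo=8, hi=8, mid=8, arr[mid]=29 -> Found target at index 8!

Binary search finds 29 at index 8 after 4 comparisons. The search repeatedly halves the search space by comparing with the middle element.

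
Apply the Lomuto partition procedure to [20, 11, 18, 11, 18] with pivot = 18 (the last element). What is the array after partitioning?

Lomuto partition with pivot = 18:

Initial array: [20, 11, 18, 11, 18]

arr[0]=20 > 18: no swap
arr[1]=11 <= 18: swap with position 0, array becomes [11, 20, 18, 11, 18]
arr[2]=18 <= 18: swap with position 1, array becomes [11, 18, 20, 11, 18]
arr[3]=11 <= 18: swap with position 2, array becomes [11, 18, 11, 20, 18]

Place pivot at position 3: [11, 18, 11, 18, 20]
Pivot position: 3

After partitioning with pivot 18, the array becomes [11, 18, 11, 18, 20]. The pivot is placed at index 3. All elements to the left of the pivot are <= 18, and all elements to the right are > 18.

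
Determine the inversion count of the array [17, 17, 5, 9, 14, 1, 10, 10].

Finding inversions in [17, 17, 5, 9, 14, 1, 10, 10]:

(0, 2): arr[0]=17 > arr[2]=5
(0, 3): arr[0]=17 > arr[3]=9
(0, 4): arr[0]=17 > arr[4]=14
(0, 5): arr[0]=17 > arr[5]=1
(0, 6): arr[0]=17 > arr[6]=10
(0, 7): arr[0]=17 > arr[7]=10
(1, 2): arr[1]=17 > arr[2]=5
(1, 3): arr[1]=17 > arr[3]=9
(1, 4): arr[1]=17 > arr[4]=14
(1, 5): arr[1]=17 > arr[5]=1
(1, 6): arr[1]=17 > arr[6]=10
(1, 7): arr[1]=17 > arr[7]=10
(2, 5): arr[2]=5 > arr[5]=1
(3, 5): arr[3]=9 > arr[5]=1
(4, 5): arr[4]=14 > arr[5]=1
(4, 6): arr[4]=14 > arr[6]=10
(4, 7): arr[4]=14 > arr[7]=10

Total inversions: 17

The array has 17 inversion(s): (0,2), (0,3), (0,4), (0,5), (0,6), (0,7), (1,2), (1,3), (1,4), (1,5), (1,6), (1,7), (2,5), (3,5), (4,5), (4,6), (4,7). Each pair (i,j) satisfies i < j and arr[i] > arr[j].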